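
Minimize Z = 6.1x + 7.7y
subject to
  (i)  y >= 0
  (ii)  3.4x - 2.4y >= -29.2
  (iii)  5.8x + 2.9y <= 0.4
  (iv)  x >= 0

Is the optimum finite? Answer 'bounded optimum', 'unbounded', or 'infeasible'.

Extreme points and Z = 6.1x + 7.7y:
  (2/29, 0) → Z = 61/145
  (0, 0) → Z = 0
  (0, 4/29) → Z = 154/145
The feasible region has finitely many vertices and no improving ray; the minimum is 0 at (0, 0).

bounded optimum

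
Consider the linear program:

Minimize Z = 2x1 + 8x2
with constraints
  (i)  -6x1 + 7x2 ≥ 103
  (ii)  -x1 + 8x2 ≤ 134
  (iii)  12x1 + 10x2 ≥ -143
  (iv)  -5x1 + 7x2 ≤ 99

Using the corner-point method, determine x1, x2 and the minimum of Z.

x1 = -677/48, x2 = 21/8, minimum Z = -173/24

Feasible corners and Z = 2x1 + 8x2:
  (-677/48, 21/8) → Z = -173/24
  (-4, 79/7) → Z = 576/7
  (-1991/134, 473/134) → Z = -99/67

At the optimal vertex, -6x1 + 7x2 = 103 and 12x1 + 10x2 = -143.
Solving simultaneously gives x1 = -677/48, x2 = 21/8.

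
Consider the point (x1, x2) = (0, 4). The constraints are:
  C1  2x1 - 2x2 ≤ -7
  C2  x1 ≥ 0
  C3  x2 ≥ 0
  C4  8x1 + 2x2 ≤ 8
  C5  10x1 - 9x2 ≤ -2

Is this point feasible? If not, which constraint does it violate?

C1: -8 ≤ -7 ✓
C2: 0 ≥ 0 ✓
C3: 4 ≥ 0 ✓
C4: 8 ≤ 8 ✓
C5: -36 ≤ -2 ✓

feasible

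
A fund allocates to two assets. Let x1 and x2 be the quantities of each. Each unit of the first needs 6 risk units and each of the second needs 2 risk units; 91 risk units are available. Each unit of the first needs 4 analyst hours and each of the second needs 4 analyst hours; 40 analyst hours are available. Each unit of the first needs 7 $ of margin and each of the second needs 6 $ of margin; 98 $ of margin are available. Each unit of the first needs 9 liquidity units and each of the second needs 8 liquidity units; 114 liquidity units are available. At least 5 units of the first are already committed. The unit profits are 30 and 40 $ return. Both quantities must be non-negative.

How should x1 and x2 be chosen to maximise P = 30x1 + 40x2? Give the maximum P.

Corner points and P = 30x1 + 40x2:
  (10, 0) → P = 300
  (5, 0) → P = 150
  (5, 5) → P = 350

x1 = 5, x2 = 5, maximum P = 350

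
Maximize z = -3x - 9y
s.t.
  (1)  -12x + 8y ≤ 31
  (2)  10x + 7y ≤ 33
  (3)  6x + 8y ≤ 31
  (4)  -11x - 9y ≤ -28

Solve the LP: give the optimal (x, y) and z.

x = 101/13, y = -83/13, maximum z = 444/13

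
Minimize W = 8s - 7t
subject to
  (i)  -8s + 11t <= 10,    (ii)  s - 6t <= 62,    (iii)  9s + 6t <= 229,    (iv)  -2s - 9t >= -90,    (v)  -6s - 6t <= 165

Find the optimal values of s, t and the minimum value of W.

Corner points and W = 8s - 7t:
  (450/47, 370/47) → W = 1010/47
  (-625/38, -210/19) → W = -1030/19
  (291/10, -329/60) → W = 16271/60
  (-103/7, -179/14) → W = -395/14
  (507/23, 352/69) → W = 9704/69

s = -625/38, t = -210/19, minimum W = -1030/19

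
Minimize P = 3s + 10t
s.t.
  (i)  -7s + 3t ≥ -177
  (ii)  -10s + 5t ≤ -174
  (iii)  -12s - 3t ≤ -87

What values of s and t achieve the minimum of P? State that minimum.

Corner points and P = 3s + 10t:
  (363/5, 552/5) → P = 6609/5
  (264/19, -505/19) → P = -4258/19
  (319/30, -203/15) → P = -3103/30

The binding constraints are -7s + 3t = -177 and -12s - 3t = -87.
Solving simultaneously gives s = 264/19, t = -505/19.

s = 264/19, t = -505/19, minimum P = -4258/19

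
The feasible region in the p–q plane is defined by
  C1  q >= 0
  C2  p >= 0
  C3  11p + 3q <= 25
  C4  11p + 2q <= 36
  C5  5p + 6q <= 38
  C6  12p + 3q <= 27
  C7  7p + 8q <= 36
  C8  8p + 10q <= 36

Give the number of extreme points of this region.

Of the 28 pairwise boundary intersections, those satisfying every inequality are:
  (0, 0)
  (9/4, 0)
  (0, 18/5)
  (2, 1)
  (71/43, 98/43)

5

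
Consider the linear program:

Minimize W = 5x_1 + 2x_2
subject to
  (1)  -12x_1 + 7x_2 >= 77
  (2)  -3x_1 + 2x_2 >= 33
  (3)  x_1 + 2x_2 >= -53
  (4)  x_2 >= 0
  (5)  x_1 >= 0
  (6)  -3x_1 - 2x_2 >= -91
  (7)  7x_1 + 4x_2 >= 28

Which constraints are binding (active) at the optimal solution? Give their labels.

Vertices and W = 5x_1 + 2x_2:
  (0, 33/2) → W = 33
  (29/3, 31) → W = 331/3
  (0, 91/2) → W = 91

The minimum is at (0, 33/2). Substituting into each constraint, equality holds for (2) and (5); the remaining constraints have slack.

(2) and (5)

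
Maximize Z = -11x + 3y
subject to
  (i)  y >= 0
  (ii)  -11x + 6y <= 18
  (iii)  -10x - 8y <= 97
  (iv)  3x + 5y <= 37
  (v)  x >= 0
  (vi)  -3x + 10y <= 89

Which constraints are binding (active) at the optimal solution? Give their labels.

(ii) and (v)

Extreme points and Z = -11x + 3y:
  (37/3, 0) → Z = -407/3
  (0, 0) → Z = 0
  (132/73, 461/73) → Z = -69/73
  (0, 3) → Z = 9

The maximum is at (0, 3). Substituting into each constraint, equality holds for (ii) and (v); the remaining constraints have slack.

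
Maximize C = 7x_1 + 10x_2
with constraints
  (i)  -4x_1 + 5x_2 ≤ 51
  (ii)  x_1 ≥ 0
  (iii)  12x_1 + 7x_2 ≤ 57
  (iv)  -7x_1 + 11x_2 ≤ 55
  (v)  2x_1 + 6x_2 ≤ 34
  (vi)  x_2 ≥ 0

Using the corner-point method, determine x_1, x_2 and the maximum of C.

x_1 = 52/29, x_2 = 147/29, maximum C = 1834/29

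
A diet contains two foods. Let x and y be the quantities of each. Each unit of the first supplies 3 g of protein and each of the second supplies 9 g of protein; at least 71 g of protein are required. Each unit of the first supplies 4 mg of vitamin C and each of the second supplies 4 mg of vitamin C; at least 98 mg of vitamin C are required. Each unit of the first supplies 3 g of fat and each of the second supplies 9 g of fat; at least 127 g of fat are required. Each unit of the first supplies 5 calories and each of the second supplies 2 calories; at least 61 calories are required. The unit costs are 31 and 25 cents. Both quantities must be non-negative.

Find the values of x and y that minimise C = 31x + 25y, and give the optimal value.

x = 4, y = 41/2, minimum C = 1273/2

The feasible region is unbounded (it extends along (0, 1), (1, 0)), but C strictly increases along every unbounded feasible direction, so there is no improving ray and the minimum is attained at a vertex.

The binding constraints are 4x + 4y = 98 and 5x + 2y = 61.
Solving simultaneously gives x = 4, y = 41/2.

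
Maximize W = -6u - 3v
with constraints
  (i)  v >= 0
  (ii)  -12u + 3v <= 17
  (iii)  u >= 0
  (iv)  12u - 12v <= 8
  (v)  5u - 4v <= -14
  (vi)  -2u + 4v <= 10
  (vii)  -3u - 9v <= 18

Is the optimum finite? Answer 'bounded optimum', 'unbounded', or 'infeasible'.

The boundaries v = 0 and u = 0 meet at (0, 0), but that point violates 5u - 4v ≤ -14. Every candidate vertex is excluded by some other constraint, so the feasible region is empty.

infeasible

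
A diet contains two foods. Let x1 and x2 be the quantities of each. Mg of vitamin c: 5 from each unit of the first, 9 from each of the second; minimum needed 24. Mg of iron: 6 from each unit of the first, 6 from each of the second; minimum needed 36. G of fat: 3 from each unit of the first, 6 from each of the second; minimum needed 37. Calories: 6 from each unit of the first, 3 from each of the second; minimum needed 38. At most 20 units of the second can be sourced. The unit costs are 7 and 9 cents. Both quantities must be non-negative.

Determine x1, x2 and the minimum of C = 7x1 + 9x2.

Extreme points and C = 7x1 + 9x2:
  (0, 38/3) → C = 114
  (0, 20) → C = 180
  (37/3, 0) → C = 259/3
  (13/3, 4) → C = 199/3
The feasible region is unbounded (it extends along (1, 0)), but C strictly increases along every unbounded feasible direction, so there is no improving ray and the minimum is attained at a vertex.

At the optimal vertex, 3x1 + 6x2 = 37 and 6x1 + 3x2 = 38.
Solving simultaneously gives x1 = 13/3, x2 = 4.

x1 = 13/3, x2 = 4, minimum C = 199/3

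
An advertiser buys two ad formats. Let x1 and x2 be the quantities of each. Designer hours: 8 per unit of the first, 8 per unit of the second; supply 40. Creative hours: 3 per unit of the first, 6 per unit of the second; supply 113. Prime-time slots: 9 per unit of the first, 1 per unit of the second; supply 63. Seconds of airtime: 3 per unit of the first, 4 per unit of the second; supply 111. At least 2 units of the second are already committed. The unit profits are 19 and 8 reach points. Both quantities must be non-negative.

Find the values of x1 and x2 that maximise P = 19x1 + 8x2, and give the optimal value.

Vertices and P = 19x1 + 8x2:
  (0, 5) → P = 40
  (0, 2) → P = 16
  (3, 2) → P = 73

The binding constraints are 8x1 + 8x2 = 40 and x2 = 2.
Solving simultaneously gives x1 = 3, x2 = 2.

x1 = 3, x2 = 2, maximum P = 73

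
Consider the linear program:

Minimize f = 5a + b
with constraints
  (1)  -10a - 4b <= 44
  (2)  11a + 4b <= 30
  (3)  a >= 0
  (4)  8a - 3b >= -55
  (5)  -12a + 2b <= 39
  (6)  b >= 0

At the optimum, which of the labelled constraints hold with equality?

Extreme points and f = 5a + b:
  (0, 15/2) → f = 15/2
  (30/11, 0) → f = 150/11
  (0, 0) → f = 0

The minimum is at (0, 0). Substituting into each constraint, equality holds for (3) and (6); the remaining constraints have slack.

(3) and (6)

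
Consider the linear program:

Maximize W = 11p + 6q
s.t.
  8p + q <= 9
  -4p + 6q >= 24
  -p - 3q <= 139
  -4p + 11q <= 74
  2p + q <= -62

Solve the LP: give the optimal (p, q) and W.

Feasible corners and W = 11p + 6q:
  (-151/3, -266/9) → W = -731
  (-99/4, -25/2) → W = -1389/4
  (-1751/23, -482/23) → W = -22153/23
  (-378/13, -50/13) → W = -4458/13

The binding constraints are -4p + 11q = 74 and 2p + q = -62.
Solving simultaneously gives p = -378/13, q = -50/13.

p = -378/13, q = -50/13, maximum W = -4458/13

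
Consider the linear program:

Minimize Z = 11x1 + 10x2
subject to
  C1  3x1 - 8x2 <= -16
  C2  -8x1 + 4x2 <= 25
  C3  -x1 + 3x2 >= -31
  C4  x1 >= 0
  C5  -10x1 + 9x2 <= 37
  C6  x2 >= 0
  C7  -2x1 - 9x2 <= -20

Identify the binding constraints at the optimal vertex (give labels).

C4 and C7

Extreme points and Z = 11x1 + 10x2:
  (16/43, 92/43) → Z = 1096/43
  (0, 37/9) → Z = 370/9
  (0, 20/9) → Z = 200/9
The feasible region is unbounded (it extends along (9, 10), (8, 3)), but Z strictly increases along every unbounded feasible direction, so there is no improving ray and the minimum is attained at a vertex.

The minimum is at (0, 20/9). Substituting into each constraint, equality holds for C4 and C7; the remaining constraints have slack.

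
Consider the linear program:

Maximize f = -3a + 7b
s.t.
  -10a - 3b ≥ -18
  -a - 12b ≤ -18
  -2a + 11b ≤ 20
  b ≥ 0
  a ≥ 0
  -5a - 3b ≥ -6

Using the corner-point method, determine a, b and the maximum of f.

a = 0, b = 20/11, maximum f = 140/11

Feasible corners and f = -3a + 7b:
  (0, 3/2) → f = 21/2
  (6/19, 28/19) → f = 178/19
  (0, 20/11) → f = 140/11
  (6/61, 112/61) → f = 766/61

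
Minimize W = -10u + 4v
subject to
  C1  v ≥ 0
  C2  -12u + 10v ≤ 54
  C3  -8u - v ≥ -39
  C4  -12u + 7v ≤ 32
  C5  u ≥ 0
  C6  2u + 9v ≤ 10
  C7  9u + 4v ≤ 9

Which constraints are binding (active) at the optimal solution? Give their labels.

C1 and C7

Vertices and W = -10u + 4v:
  (0, 0) → W = 0
  (1, 0) → W = -10
  (0, 10/9) → W = 40/9
  (41/73, 72/73) → W = -122/73

The minimum is at (1, 0). Substituting into each constraint, equality holds for C1 and C7; the remaining constraints have slack.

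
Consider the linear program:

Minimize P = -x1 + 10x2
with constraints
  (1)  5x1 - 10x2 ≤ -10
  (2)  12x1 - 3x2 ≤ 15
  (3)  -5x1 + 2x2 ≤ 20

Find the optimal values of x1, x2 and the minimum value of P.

x1 = -9/2, x2 = -5/4, minimum P = -8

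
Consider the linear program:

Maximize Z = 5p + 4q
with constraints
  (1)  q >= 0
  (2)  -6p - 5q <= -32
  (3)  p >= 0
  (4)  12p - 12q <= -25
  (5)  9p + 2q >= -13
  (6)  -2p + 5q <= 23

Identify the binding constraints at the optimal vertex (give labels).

(4) and (6)

Extreme points and Z = 5p + 4q:
  (259/132, 89/22) → Z = 3431/132
  (9/8, 101/20) → Z = 1033/40
  (151/36, 113/18) → Z = 553/12

The maximum is at (151/36, 113/18). Substituting into each constraint, equality holds for (4) and (6); the remaining constraints have slack.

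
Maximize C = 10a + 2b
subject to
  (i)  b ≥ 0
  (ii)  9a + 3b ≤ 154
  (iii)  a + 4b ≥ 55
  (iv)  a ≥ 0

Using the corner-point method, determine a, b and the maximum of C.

Extreme points and C = 10a + 2b:
  (41/3, 31/3) → C = 472/3
  (0, 154/3) → C = 308/3
  (0, 55/4) → C = 55/2

a = 41/3, b = 31/3, maximum C = 472/3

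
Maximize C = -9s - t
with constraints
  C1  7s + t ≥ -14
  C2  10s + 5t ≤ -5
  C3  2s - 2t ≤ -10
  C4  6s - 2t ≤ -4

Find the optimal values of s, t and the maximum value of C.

s = -13/5, t = 21/5, maximum C = 96/5

Extreme points and C = -9s - t:
  (-13/5, 21/5) → C = 96/5
  (-19/8, 21/8) → C = 75/4
  (-2, 3) → C = 15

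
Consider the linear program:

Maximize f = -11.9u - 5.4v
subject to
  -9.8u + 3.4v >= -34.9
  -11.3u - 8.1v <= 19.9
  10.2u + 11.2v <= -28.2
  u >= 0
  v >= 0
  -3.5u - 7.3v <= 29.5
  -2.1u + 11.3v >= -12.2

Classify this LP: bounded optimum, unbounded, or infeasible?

infeasible

The boundaries -9.8u + 3.4v = -34.9 and v = 0 meet at (349/98, 0), but that point violates 10.2u + 11.2v ≤ -28.2. Every candidate vertex is excluded by some other constraint, so the feasible region is empty.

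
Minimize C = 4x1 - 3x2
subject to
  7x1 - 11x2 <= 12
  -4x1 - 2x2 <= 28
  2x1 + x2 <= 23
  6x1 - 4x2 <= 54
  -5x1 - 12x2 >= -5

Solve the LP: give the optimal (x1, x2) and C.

x1 = -173/19, x2 = 80/19, minimum C = -932/19

Feasible corners and C = 4x1 - 3x2:
  (-142/29, -122/29) → C = -202/29
  (199/139, -25/139) → C = 871/139
  (-173/19, 80/19) → C = -932/19

At the optimal vertex, -4x1 - 2x2 = 28 and -5x1 - 12x2 = -5.
Solving simultaneously gives x1 = -173/19, x2 = 80/19.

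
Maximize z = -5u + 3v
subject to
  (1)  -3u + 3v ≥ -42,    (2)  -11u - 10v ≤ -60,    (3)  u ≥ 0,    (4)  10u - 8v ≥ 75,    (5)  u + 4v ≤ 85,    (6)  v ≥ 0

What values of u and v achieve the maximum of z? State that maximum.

Feasible corners and z = -5u + 3v:
  (141/5, 71/5) → z = -492/5
  (14, 0) → z = -70
  (245/12, 775/48) → z = -2575/48
  (15/2, 0) → z = -75/2

At the optimal vertex, 10u - 8v = 75 and v = 0.
Solving simultaneously gives u = 15/2, v = 0.

u = 15/2, v = 0, maximum z = -75/2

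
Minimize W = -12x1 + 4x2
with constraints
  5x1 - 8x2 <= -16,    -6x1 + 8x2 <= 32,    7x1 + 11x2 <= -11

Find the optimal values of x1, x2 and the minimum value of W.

x1 = -88/37, x2 = 19/37, minimum W = 1132/37

Vertices and W = -12x1 + 4x2:
  (-16, -8) → W = 160
  (-88/37, 19/37) → W = 1132/37
  (-220/61, 79/61) → W = 2956/61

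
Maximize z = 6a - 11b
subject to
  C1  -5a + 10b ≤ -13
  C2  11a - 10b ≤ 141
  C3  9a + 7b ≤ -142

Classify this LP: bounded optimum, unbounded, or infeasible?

From the feasible point (-1329/125, -827/125), moving in the direction (-10, -11) keeps every constraint satisfied while z increases without bound.

unbounded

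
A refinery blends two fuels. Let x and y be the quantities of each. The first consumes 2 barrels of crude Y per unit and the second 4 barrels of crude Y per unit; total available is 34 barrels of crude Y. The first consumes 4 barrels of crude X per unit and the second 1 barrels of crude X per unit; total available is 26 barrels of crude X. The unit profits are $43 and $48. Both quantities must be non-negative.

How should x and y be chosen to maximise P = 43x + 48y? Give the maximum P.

Feasible corners and P = 43x + 48y:
  (0, 0) → P = 0
  (0, 17/2) → P = 408
  (13/2, 0) → P = 559/2
  (5, 6) → P = 503

The optimum lies where 2x + 4y = 34 and 4x + y = 26.
Solving simultaneously gives x = 5, y = 6.

x = 5, y = 6, maximum P = 503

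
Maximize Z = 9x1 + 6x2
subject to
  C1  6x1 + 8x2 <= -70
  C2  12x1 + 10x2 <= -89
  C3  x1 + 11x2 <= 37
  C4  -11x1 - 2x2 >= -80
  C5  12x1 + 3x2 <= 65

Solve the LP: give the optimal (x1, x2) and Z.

Feasible corners and Z = 9x1 + 6x2:
  (-1/3, -17/2) → Z = -54
  (-533/29, 146/29) → Z = -3921/29
  (131/12, -22) → Z = -135/4
  (110/9, -245/9) → Z = -160/3
The feasible region is unbounded (it extends along (-11, 1), (2, -11)), but Z strictly decreases along every unbounded feasible direction, so there is no improving ray and the maximum is attained at a vertex.

x1 = 131/12, x2 = -22, maximum Z = -135/4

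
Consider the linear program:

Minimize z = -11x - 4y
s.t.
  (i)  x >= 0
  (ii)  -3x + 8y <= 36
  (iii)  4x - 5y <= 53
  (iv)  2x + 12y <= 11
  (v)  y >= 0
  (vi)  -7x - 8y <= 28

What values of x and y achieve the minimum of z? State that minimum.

Extreme points and z = -11x - 4y:
  (0, 11/12) → z = -11/3
  (0, 0) → z = 0
  (11/2, 0) → z = -121/2

x = 11/2, y = 0, minimum z = -121/2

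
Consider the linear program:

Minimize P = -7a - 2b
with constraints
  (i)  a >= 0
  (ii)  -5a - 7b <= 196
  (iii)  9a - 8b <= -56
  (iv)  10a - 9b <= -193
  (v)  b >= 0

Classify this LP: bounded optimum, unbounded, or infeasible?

From the feasible point (0, 193/9), moving in the direction (0, 1) keeps every constraint satisfied while P decreases without bound.

unbounded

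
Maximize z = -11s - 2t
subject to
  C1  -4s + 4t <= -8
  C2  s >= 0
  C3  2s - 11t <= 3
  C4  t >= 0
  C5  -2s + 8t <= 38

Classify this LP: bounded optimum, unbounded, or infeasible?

Extreme points and z = -11s - 2t:
  (19/9, 1/9) → z = -211/9
  (9, 7) → z = -113
The feasible region has finitely many vertices and no improving ray; the maximum is -211/9 at (19/9, 1/9).

bounded optimum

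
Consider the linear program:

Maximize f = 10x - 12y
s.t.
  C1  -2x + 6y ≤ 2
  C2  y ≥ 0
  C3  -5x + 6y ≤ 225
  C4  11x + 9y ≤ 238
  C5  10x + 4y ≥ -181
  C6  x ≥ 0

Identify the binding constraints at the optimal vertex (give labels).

C2 and C4

Extreme points and f = 10x - 12y:
  (235/14, 83/14) → f = 677/7
  (0, 1/3) → f = -4
  (238/11, 0) → f = 2380/11
  (0, 0) → f = 0

The maximum is at (238/11, 0). Substituting into each constraint, equality holds for C2 and C4; the remaining constraints have slack.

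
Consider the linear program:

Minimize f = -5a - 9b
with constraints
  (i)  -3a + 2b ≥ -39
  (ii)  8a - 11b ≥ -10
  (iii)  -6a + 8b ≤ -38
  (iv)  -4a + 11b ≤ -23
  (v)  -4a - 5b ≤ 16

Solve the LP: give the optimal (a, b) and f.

Extreme points and f = -5a - 9b:
  (383/25, 87/25) → f = -2698/25
  (163/23, -204/23) → f = 1021/23
  (117/17, 7/17) → f = -648/17
  (1, -4) → f = 31

At the optimal vertex, -3a + 2b = -39 and -4a + 11b = -23.
Solving simultaneously gives a = 383/25, b = 87/25.

a = 383/25, b = 87/25, minimum f = -2698/25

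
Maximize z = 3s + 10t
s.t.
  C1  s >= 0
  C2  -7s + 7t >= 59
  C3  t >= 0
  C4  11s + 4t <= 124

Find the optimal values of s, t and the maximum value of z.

s = 0, t = 31, maximum z = 310

Feasible corners and z = 3s + 10t:
  (0, 59/7) → z = 590/7
  (0, 31) → z = 310
  (632/105, 1517/105) → z = 2438/15

The binding constraints are s = 0 and 11s + 4t = 124.
Solving simultaneously gives s = 0, t = 31.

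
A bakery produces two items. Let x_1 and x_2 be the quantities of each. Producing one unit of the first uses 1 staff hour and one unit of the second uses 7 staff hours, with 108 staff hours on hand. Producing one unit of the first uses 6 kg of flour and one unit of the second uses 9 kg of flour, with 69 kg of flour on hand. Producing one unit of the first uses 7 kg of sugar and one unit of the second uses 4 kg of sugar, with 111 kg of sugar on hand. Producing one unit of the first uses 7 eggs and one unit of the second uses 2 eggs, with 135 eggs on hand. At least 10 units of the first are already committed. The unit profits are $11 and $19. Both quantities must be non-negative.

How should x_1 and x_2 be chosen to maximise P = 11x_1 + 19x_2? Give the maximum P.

Corner points and P = 11x_1 + 19x_2:
  (23/2, 0) → P = 253/2
  (10, 0) → P = 110
  (10, 1) → P = 129

The binding constraints are 6x_1 + 9x_2 = 69 and x_1 = 10.
Solving simultaneously gives x_1 = 10, x_2 = 1.

x_1 = 10, x_2 = 1, maximum P = 129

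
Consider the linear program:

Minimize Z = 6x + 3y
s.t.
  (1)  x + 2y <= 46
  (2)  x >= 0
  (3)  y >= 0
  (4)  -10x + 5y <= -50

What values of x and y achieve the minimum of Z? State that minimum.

The optimum lies where y = 0 and -10x + 5y = -50.
Solving simultaneously gives x = 5, y = 0.

x = 5, y = 0, minimum Z = 30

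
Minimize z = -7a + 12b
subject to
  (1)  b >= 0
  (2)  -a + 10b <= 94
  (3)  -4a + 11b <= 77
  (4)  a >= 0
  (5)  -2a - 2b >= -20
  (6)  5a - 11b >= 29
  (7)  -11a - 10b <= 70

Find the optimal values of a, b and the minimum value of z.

a = 10, b = 0, minimum z = -70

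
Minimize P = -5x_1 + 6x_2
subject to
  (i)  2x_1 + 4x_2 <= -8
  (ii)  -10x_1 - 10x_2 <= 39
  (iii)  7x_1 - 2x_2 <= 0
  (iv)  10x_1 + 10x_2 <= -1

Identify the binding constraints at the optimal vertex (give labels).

Corner points and P = -5x_1 + 6x_2:
  (-19/5, -1/10) → P = 92/5
  (-1/2, -7/4) → P = -8
  (-13/15, -91/30) → P = -208/15

The minimum is at (-13/15, -91/30). Substituting into each constraint, equality holds for (ii) and (iii); the remaining constraints have slack.

(ii) and (iii)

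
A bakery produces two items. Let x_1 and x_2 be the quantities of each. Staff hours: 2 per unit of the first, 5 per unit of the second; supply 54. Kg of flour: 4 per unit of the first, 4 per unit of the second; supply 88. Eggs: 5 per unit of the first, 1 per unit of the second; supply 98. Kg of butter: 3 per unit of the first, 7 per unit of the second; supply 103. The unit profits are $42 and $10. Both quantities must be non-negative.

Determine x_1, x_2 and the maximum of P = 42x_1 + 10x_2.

Feasible corners and P = 42x_1 + 10x_2:
  (0, 0) → P = 0
  (0, 54/5) → P = 108
  (98/5, 0) → P = 4116/5
  (56/3, 10/3) → P = 2452/3
  (19, 3) → P = 828

At the optimal vertex, 4x_1 + 4x_2 = 88 and 5x_1 + x_2 = 98.
Solving simultaneously gives x_1 = 19, x_2 = 3.

x_1 = 19, x_2 = 3, maximum P = 828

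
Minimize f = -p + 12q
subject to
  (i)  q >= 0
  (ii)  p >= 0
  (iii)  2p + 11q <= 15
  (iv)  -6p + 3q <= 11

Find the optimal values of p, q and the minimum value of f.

p = 15/2, q = 0, minimum f = -15/2

Vertices and f = -p + 12q:
  (0, 0) → f = 0
  (15/2, 0) → f = -15/2
  (0, 15/11) → f = 180/11

At the optimal vertex, q = 0 and 2p + 11q = 15.
Solving simultaneously gives p = 15/2, q = 0.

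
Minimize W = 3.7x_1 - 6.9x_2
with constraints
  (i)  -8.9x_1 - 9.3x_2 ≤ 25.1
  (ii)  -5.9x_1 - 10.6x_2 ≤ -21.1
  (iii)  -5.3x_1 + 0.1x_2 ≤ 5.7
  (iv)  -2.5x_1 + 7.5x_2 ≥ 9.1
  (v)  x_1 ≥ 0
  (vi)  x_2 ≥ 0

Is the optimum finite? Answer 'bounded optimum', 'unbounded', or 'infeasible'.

From the feasible point (6179/7075, 10644/7075), moving in the direction (0.1, 5.3) keeps every constraint satisfied while W decreases without bound.

unbounded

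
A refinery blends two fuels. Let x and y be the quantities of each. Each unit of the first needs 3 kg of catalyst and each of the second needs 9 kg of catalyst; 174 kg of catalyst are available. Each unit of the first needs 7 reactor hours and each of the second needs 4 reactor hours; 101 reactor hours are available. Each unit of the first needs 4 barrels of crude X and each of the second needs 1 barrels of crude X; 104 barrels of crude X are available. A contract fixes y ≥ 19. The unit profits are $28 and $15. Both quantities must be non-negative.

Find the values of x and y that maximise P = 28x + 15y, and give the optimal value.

x = 1, y = 19, maximum P = 313

Vertices and P = 28x + 15y:
  (0, 58/3) → P = 290
  (0, 19) → P = 285
  (1, 19) → P = 313

The optimum lies where 3x + 9y = 174 and y = 19.
Solving simultaneously gives x = 1, y = 19.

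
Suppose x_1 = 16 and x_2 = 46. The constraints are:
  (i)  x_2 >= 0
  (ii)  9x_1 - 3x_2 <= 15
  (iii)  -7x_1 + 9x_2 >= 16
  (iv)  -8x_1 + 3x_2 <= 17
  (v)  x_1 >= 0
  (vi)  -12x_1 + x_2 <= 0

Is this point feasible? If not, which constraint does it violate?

(i): 46 ≥ 0 ✓
(ii): 6 ≤ 15 ✓
(iii): 302 ≥ 16 ✓
(iv): 10 ≤ 17 ✓
(v): 16 ≥ 0 ✓
(vi): -146 ≤ 0 ✓

feasible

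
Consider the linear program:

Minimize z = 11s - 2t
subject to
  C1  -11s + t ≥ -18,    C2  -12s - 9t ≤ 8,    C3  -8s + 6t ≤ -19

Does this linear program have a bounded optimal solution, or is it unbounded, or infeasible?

bounded optimum

Corner points and z = 11s - 2t:
  (154/111, -304/111) → z = 2302/111
  (89/58, -65/58) → z = 1109/58
  (41/48, -73/36) → z = 1937/144
The feasible region has finitely many vertices and no improving ray; the minimum is 1937/144 at (41/48, -73/36).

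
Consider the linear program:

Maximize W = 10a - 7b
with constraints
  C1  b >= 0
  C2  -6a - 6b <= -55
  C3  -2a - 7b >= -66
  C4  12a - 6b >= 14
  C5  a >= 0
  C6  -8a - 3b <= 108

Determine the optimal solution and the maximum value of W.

Extreme points and W = 10a - 7b:
  (55/6, 0) → W = 275/3
  (33, 0) → W = 330
  (23/6, 16/3) → W = 1
  (247/48, 191/24) → W = -17/4

At the optimal vertex, b = 0 and -2a - 7b = -66.
Solving simultaneously gives a = 33, b = 0.

a = 33, b = 0, maximum W = 330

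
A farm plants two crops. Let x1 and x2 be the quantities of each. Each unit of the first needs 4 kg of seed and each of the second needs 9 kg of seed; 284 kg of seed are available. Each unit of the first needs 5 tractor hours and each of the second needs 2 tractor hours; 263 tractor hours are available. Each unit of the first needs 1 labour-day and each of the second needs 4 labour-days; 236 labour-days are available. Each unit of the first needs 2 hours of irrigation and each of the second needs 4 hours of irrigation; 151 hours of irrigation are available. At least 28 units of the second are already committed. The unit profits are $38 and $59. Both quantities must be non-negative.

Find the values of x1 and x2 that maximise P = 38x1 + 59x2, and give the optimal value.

Vertices and P = 38x1 + 59x2:
  (0, 284/9) → P = 16756/9
  (0, 28) → P = 1652
  (8, 28) → P = 1956

At the optimal vertex, 4x1 + 9x2 = 284 and x2 = 28.
Solving simultaneously gives x1 = 8, x2 = 28.

x1 = 8, x2 = 28, maximum P = 1956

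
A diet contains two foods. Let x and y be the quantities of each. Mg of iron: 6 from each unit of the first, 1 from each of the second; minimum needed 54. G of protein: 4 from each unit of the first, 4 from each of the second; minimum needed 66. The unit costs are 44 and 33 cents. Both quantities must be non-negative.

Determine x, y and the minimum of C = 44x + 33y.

The feasible region is unbounded (it extends along (0, 1), (1, 0)), but C strictly increases along every unbounded feasible direction, so there is no improving ray and the minimum is attained at a vertex.

At the optimal vertex, 6x + y = 54 and 4x + 4y = 66.
Solving simultaneously gives x = 15/2, y = 9.

x = 15/2, y = 9, minimum C = 627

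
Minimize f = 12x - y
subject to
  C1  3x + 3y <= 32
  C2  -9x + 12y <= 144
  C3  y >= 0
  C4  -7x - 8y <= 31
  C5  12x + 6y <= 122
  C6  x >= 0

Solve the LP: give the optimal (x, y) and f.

Feasible corners and f = 12x - y:
  (29/3, 1) → f = 115
  (0, 32/3) → f = -32/3
  (61/6, 0) → f = 122
  (0, 0) → f = 0

The binding constraints are 3x + 3y = 32 and x = 0.
Solving simultaneously gives x = 0, y = 32/3.

x = 0, y = 32/3, minimum f = -32/3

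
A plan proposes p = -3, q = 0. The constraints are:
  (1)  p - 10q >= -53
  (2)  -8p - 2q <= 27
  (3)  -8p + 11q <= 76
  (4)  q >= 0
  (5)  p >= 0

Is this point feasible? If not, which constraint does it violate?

Constraint (5): p = -3, which is not ≥ 0. All other constraints are satisfied.

not feasible — violates (5)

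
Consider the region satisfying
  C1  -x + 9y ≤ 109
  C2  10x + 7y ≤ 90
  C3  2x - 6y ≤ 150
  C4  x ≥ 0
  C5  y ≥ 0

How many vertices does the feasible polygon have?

Pairwise boundary intersections that survive every other constraint:
  (47/97, 1180/97)
  (0, 109/9)
  (9, 0)
  (0, 0)

4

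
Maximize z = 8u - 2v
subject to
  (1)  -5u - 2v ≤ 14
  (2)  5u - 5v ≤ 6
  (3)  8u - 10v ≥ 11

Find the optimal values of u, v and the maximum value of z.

The binding constraints are 5u - 5v = 6 and 8u - 10v = 11.
Solving simultaneously gives u = 1/2, v = -7/10.

u = 1/2, v = -7/10, maximum z = 27/5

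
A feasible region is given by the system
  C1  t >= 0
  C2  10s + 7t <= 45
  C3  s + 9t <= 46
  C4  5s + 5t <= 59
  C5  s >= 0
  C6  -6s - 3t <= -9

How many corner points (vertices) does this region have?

Intersecting each pair of boundary lines and keeping only the points that satisfy every inequality leaves:
  (9/2, 0)
  (3/2, 0)
  (1, 5)
  (0, 46/9)
  (0, 3)

5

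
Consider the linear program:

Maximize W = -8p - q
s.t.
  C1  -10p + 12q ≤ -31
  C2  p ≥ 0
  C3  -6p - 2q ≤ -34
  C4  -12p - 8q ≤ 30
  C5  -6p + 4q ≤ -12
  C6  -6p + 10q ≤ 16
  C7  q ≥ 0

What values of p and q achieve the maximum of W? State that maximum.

p = 235/46, q = 77/46, maximum W = -1957/46

Vertices and W = -8p - q:
  (235/46, 77/46) → W = -1957/46
  (251/14, 173/14) → W = -2181/14
  (17/3, 0) → W = -136/3
The feasible region is unbounded (it extends along (1, 0), (5, 3)), but W strictly decreases along every unbounded feasible direction, so there is no improving ray and the maximum is attained at a vertex.

The optimum lies where -10p + 12q = -31 and -6p - 2q = -34.
Solving simultaneously gives p = 235/46, q = 77/46.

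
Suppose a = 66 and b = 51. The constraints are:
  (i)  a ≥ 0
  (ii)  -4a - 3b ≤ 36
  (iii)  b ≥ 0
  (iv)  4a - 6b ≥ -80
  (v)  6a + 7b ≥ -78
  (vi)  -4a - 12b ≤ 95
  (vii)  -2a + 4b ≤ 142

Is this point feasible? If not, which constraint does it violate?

(i): 66 ≥ 0 ✓
(ii): -417 ≤ 36 ✓
(iii): 51 ≥ 0 ✓
(iv): -42 ≥ -80 ✓
(v): 753 ≥ -78 ✓
(vi): -876 ≤ 95 ✓
(vii): 72 ≤ 142 ✓

feasible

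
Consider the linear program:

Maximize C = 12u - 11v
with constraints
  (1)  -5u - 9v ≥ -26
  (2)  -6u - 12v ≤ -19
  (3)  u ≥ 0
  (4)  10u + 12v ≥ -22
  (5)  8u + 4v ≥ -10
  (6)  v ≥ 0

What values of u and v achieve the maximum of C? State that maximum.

Extreme points and C = 12u - 11v:
  (0, 26/9) → C = -286/9
  (26/5, 0) → C = 312/5
  (0, 19/12) → C = -209/12
  (19/6, 0) → C = 38

The binding constraints are -5u - 9v = -26 and v = 0.
Solving simultaneously gives u = 26/5, v = 0.

u = 26/5, v = 0, maximum C = 312/5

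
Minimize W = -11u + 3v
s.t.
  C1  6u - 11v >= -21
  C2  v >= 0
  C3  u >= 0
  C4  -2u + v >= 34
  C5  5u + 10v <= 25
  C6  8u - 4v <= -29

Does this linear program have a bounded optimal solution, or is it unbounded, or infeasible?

The boundaries 5u + 10v = 25 and 8u - 4v = -29 meet at (-19/10, 69/20), but that point violates 6u - 11v ≥ -21. Every candidate vertex is excluded by some other constraint, so the feasible region is empty.

infeasible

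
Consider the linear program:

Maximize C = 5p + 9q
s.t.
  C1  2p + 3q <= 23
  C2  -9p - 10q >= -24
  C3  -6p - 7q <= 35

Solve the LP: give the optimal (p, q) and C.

p = -133/2, q = 52, maximum C = 271/2

Feasible corners and C = 5p + 9q:
  (-158/7, 159/7) → C = 641/7
  (-133/2, 52) → C = 271/2
  (518/3, -153) → C = -1541/3

At the optimal vertex, 2p + 3q = 23 and -6p - 7q = 35.
Solving simultaneously gives p = -133/2, q = 52.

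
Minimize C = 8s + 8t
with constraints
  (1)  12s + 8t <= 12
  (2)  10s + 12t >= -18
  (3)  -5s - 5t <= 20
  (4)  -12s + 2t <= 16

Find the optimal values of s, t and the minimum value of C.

s = -57/41, t = -14/41, minimum C = -568/41

Corner points and C = 8s + 8t:
  (9/2, -21/4) → C = -6
  (-13/15, 14/5) → C = 232/15
  (-57/41, -14/41) → C = -568/41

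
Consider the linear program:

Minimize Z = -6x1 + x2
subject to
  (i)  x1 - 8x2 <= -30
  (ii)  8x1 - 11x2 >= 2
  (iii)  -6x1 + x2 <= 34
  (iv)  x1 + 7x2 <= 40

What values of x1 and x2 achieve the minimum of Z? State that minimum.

x1 = 22/3, x2 = 14/3, minimum Z = -118/3

Corner points and Z = -6x1 + x2:
  (346/53, 242/53) → Z = -1834/53
  (22/3, 14/3) → Z = -118/3
  (454/67, 318/67) → Z = -2406/67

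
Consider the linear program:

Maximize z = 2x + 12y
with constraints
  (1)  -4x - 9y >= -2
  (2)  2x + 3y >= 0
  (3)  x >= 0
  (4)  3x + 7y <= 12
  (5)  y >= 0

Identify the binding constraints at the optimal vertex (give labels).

(1) and (3)

Vertices and z = 2x + 12y:
  (0, 2/9) → z = 8/3
  (1/2, 0) → z = 1
  (0, 0) → z = 0

The maximum is at (0, 2/9). Substituting into each constraint, equality holds for (1) and (3); the remaining constraints have slack.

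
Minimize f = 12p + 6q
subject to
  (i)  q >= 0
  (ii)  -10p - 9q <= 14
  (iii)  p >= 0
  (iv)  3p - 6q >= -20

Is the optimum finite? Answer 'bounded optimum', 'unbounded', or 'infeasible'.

bounded optimum

Corner points and f = 12p + 6q:
  (0, 0) → f = 0
  (0, 10/3) → f = 20
The feasible region has finitely many vertices and no improving ray; the minimum is 0 at (0, 0).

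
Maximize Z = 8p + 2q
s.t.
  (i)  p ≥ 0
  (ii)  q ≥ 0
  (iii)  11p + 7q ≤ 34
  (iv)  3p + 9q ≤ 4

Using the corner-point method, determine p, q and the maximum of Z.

p = 4/3, q = 0, maximum Z = 32/3

Feasible corners and Z = 8p + 2q:
  (0, 0) → Z = 0
  (0, 4/9) → Z = 8/9
  (4/3, 0) → Z = 32/3

The optimum lies where q = 0 and 3p + 9q = 4.
Solving simultaneously gives p = 4/3, q = 0.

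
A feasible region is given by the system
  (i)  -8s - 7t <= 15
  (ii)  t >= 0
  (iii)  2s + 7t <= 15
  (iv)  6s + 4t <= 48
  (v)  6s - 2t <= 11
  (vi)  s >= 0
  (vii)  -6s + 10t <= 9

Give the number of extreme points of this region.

Pairwise boundary intersections that survive every other constraint:
  (11/6, 0)
  (0, 0)
  (107/46, 34/23)
  (87/62, 54/31)
  (0, 9/10)

5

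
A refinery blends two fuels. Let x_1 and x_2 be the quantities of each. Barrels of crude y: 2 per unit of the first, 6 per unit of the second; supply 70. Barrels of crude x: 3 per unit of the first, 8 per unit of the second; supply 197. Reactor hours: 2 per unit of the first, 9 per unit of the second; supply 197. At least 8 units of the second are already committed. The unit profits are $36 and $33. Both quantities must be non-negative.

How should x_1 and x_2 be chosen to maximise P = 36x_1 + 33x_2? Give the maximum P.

x_1 = 11, x_2 = 8, maximum P = 660

Vertices and P = 36x_1 + 33x_2:
  (0, 35/3) → P = 385
  (0, 8) → P = 264
  (11, 8) → P = 660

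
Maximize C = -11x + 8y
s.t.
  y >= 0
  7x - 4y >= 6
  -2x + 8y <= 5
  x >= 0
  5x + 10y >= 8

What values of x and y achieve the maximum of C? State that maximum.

Corner points and C = -11x + 8y:
  (8/5, 0) → C = -88/5
  (17/12, 47/48) → C = -31/4
  (46/45, 13/45) → C = -134/15
The feasible region is unbounded (it extends along (1, 0), (4, 1)), but C strictly decreases along every unbounded feasible direction, so there is no improving ray and the maximum is attained at a vertex.

The optimum lies where 7x - 4y = 6 and -2x + 8y = 5.
Solving simultaneously gives x = 17/12, y = 47/48.

x = 17/12, y = 47/48, maximum C = -31/4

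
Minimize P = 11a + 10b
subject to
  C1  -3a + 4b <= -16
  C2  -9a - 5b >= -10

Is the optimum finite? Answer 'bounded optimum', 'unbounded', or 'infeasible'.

From the feasible point (40/17, -38/17), moving in the direction (5, -9) keeps every constraint satisfied while P decreases without bound.

unbounded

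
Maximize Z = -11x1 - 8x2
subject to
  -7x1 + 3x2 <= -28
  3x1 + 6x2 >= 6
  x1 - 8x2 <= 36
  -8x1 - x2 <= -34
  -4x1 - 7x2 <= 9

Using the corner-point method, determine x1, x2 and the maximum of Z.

Extreme points and Z = -11x1 - 8x2:
  (130/31, 14/31) → Z = -1542/31
  (44/5, -17/5) → Z = -348/5
  (22/5, -6/5) → Z = -194/5
The feasible region is unbounded (it extends along (8, 1), (3, 7)), but Z strictly decreases along every unbounded feasible direction, so there is no improving ray and the maximum is attained at a vertex.

The binding constraints are 3x1 + 6x2 = 6 and -8x1 - x2 = -34.
Solving simultaneously gives x1 = 22/5, x2 = -6/5.

x1 = 22/5, x2 = -6/5, maximum Z = -194/5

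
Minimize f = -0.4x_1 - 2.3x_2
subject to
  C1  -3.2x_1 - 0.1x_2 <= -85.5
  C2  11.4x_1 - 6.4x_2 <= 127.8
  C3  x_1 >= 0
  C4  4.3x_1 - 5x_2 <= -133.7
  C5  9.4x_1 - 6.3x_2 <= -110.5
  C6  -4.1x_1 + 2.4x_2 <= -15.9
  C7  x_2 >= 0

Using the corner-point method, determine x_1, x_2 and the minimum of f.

Vertices and f = -0.4x_1 - 2.3x_2:
  (75617/583, 123051/583) → f = -3132641/5830
  (183, 306) → f = -777
  (12179/109, 60251/327) → f = -1531921/3270

x_1 = 183, x_2 = 306, minimum f = -777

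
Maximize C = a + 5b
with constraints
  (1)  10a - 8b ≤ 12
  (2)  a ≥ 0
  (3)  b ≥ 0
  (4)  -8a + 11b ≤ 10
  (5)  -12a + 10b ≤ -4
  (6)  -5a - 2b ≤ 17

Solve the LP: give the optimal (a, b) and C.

a = 106/23, b = 98/23, maximum C = 596/23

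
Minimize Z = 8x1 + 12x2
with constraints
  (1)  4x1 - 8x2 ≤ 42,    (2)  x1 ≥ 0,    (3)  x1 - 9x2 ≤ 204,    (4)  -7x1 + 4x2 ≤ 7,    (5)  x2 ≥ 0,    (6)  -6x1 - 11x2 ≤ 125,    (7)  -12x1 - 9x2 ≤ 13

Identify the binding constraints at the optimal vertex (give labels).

Feasible corners and Z = 8x1 + 12x2:
  (21/2, 0) → Z = 84
  (0, 7/4) → Z = 21
  (0, 0) → Z = 0
The feasible region is unbounded (it extends along (2, 1), (4, 7)), but Z strictly increases along every unbounded feasible direction, so there is no improving ray and the minimum is attained at a vertex.

The minimum is at (0, 0). Substituting into each constraint, equality holds for (2) and (5); the remaining constraints have slack.

(2) and (5)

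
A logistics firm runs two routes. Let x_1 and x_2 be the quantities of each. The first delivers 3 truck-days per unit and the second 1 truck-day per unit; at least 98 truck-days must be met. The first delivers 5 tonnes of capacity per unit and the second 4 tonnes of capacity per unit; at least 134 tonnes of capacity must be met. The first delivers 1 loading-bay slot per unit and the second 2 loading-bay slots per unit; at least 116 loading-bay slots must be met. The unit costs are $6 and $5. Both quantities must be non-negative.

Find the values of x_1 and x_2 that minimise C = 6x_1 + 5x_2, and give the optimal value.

The feasible region is unbounded (it extends along (0, 1), (1, 0)), but C strictly increases along every unbounded feasible direction, so there is no improving ray and the minimum is attained at a vertex.

The binding constraints are 3x_1 + x_2 = 98 and x_1 + 2x_2 = 116.
Solving simultaneously gives x_1 = 16, x_2 = 50.

x_1 = 16, x_2 = 50, minimum C = 346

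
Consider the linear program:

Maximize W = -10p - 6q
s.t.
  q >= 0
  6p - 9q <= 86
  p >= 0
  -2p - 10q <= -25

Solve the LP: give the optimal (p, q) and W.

Corner points and W = -10p - 6q:
  (43/3, 0) → W = -430/3
  (25/2, 0) → W = -125
  (0, 5/2) → W = -15
The feasible region is unbounded (it extends along (0, 1), (3, 2)), but W strictly decreases along every unbounded feasible direction, so there is no improving ray and the maximum is attained at a vertex.

p = 0, q = 5/2, maximum W = -15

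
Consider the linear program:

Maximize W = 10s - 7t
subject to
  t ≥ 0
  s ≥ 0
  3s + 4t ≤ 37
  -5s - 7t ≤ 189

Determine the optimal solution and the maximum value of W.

s = 37/3, t = 0, maximum W = 370/3

Corner points and W = 10s - 7t:
  (0, 0) → W = 0
  (37/3, 0) → W = 370/3
  (0, 37/4) → W = -259/4

The optimum lies where t = 0 and 3s + 4t = 37.
Solving simultaneously gives s = 37/3, t = 0.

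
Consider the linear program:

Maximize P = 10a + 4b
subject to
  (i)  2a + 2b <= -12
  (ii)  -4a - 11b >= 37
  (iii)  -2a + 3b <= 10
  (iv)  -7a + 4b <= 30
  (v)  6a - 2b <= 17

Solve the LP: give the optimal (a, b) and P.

Corner points and P = 10a + 4b:
  (-29/7, -13/7) → P = -342/7
  (5/8, -53/8) → P = -81/4
  (-478/93, -139/93) → P = -5336/93
The feasible region is unbounded (it extends along (-1, -3), (-4, -7)), but P strictly decreases along every unbounded feasible direction, so there is no improving ray and the maximum is attained at a vertex.

The binding constraints are 2a + 2b = -12 and 6a - 2b = 17.
Solving simultaneously gives a = 5/8, b = -53/8.

a = 5/8, b = -53/8, maximum P = -81/4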